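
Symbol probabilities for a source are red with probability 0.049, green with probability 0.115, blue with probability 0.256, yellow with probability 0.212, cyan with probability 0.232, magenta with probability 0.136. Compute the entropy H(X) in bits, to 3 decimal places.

2.430 bits

H = −Σ pᵢ log₂ pᵢ.
−0.049·log₂(0.049) = 0.2132
−0.115·log₂(0.115) = 0.3588
−0.256·log₂(0.256) = 0.5032
−0.212·log₂(0.212) = 0.4744
−0.232·log₂(0.232) = 0.4890
−0.136·log₂(0.136) = 0.3915
Sum ≈ 2.4302 → 2.430 bits.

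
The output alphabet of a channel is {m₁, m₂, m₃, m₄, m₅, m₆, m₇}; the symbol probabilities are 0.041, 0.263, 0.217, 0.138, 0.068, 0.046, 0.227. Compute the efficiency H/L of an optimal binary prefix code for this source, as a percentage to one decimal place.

Entropy H = −Σ p log₂ p ≈ 2.5220 bits.
Huffman merges: 41/1000+23/500→87/1000; 17/250+87/1000→31/200; 69/500+31/200→293/1000; 217/1000+227/1000→111/250; 263/1000+293/1000→139/250; 111/250+139/250→1. L = 507/200 ≈ 2.5350.
Efficiency = H/L = 2.5220/2.5350 = 99.5%.

99.5%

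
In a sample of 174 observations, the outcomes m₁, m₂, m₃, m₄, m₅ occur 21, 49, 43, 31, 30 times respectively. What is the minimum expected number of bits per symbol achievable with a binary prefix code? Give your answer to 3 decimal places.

Probabilities are the counts divided by 174.
Repeatedly combine the two least-probable nodes; the expected code length is the sum of the merged weights.
merge 7/58 + 5/29 → 17/58
merge 31/174 + 43/174 → 37/87
merge 49/174 + 17/58 → 50/87
merge 37/87 + 50/87 → 1
L = 17/58 + 37/87 + 50/87 + 1 = 133/58 ≈ 2.293 bits/symbol.

2.293 bits/symbol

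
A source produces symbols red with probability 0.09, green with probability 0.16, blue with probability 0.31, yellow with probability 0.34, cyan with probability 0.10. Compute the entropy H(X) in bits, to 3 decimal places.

H = −Σ pᵢ log₂ pᵢ.
−0.09·log₂(0.09) = 0.3127
−0.16·log₂(0.16) = 0.4230
−0.31·log₂(0.31) = 0.5238
−0.34·log₂(0.34) = 0.5292
−0.10·log₂(0.10) = 0.3322
Sum ≈ 2.1208 → 2.121 bits.

2.121 bits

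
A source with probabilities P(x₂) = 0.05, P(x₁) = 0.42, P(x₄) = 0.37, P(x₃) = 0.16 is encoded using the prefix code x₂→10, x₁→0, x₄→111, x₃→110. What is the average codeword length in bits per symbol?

2.11 bits/symbol

L̄ = Σ pᵢ·ℓᵢ = 0.05·2 + 0.42·1 + 0.37·3 + 0.16·3 = 2.11 bits/symbol.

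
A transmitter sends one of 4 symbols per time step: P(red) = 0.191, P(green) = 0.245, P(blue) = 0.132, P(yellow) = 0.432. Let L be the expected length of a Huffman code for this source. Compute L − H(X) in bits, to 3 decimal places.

Entropy H = −Σ p log₂ p ≈ 1.8620 bits.
Huffman merges: 33/250+191/1000→323/1000; 49/200+323/1000→71/125; 54/125+71/125→1. L = 1891/1000 ≈ 1.8910.
L − H = 1.8910 − 1.8620 = 0.029 bits.

0.029 bits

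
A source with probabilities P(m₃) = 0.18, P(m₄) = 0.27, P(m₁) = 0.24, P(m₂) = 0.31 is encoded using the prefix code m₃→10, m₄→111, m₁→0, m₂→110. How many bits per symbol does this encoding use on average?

2.34 bits/symbol

L̄ = Σ pᵢ·ℓᵢ = 0.18·2 + 0.27·3 + 0.24·1 + 0.31·3 = 2.34 bits/symbol.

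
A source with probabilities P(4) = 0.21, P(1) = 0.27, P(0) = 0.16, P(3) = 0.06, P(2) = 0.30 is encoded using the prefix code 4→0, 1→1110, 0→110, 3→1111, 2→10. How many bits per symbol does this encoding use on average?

2.61 bits/symbol

L̄ = Σ pᵢ·ℓᵢ = 0.21·1 + 0.27·4 + 0.16·3 + 0.06·4 + 0.30·2 = 2.61 bits/symbol.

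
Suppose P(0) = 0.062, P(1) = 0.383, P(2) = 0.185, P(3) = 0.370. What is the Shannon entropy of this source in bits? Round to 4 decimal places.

H = −Σ pᵢ log₂ pᵢ.
−0.062·log₂(0.062) = 0.2487
−0.383·log₂(0.383) = 0.5303
−0.185·log₂(0.185) = 0.4504
−0.370·log₂(0.370) = 0.5307
Sum ≈ 1.7601 → 1.7601 bits.

1.7601 bits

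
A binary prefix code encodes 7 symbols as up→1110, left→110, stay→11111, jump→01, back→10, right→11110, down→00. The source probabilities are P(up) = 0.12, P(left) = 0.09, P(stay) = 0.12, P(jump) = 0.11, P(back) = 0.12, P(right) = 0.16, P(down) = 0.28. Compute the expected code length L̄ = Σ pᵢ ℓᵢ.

3.17 bits/symbol

L̄ = Σ pᵢ·ℓᵢ = 0.12·4 + 0.09·3 + 0.12·5 + 0.11·2 + 0.12·2 + 0.16·5 + 0.28·2 = 3.17 bits/symbol.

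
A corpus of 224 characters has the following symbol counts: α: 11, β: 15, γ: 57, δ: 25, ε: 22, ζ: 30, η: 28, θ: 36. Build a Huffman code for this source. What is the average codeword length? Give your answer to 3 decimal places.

2.862 bits/symbol

Probabilities are the counts divided by 224.
Repeatedly combine the two least-probable nodes; the expected code length is the sum of the merged weights.
merge 11/224 + 15/224 → 13/112
merge 11/112 + 25/224 → 47/224
merge 13/112 + 1/8 → 27/112
merge 15/112 + 9/56 → 33/112
merge 47/224 + 27/112 → 101/224
merge 57/224 + 33/112 → 123/224
merge 101/224 + 123/224 → 1
L = 13/112 + 47/224 + 27/112 + 33/112 + 101/224 + 123/224 + 1 = 641/224 ≈ 2.862 bits/symbol.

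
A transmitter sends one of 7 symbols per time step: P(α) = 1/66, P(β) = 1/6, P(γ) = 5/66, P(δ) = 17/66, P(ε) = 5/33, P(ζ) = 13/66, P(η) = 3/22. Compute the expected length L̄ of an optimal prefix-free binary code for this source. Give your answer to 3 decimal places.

Repeatedly combine the two least-probable nodes; the expected code length is the sum of the merged weights.
merge 1/66 + 5/66 → 1/11
merge 1/11 + 3/22 → 5/22
merge 5/33 + 1/6 → 7/22
merge 13/66 + 5/22 → 14/33
merge 17/66 + 7/22 → 19/33
merge 14/33 + 19/33 → 1
L = 1/11 + 5/22 + 7/22 + 14/33 + 19/33 + 1 = 29/11 ≈ 2.636 bits/symbol.

2.636 bits/symbol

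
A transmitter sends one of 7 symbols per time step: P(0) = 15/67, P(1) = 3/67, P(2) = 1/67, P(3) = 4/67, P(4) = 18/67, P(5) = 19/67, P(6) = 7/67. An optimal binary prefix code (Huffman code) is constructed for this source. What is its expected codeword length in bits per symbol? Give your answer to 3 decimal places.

Repeatedly combine the two least-probable nodes; the expected code length is the sum of the merged weights.
merge 1/67 + 3/67 → 4/67
merge 4/67 + 4/67 → 8/67
merge 7/67 + 8/67 → 15/67
merge 15/67 + 15/67 → 30/67
merge 18/67 + 19/67 → 37/67
merge 30/67 + 37/67 → 1
L = 4/67 + 8/67 + 15/67 + 30/67 + 37/67 + 1 = 161/67 ≈ 2.403 bits/symbol.

2.403 bits/symbol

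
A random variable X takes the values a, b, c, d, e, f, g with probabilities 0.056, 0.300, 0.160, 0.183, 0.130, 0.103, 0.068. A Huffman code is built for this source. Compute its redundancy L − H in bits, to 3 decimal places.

0.032 bits

Entropy H = −Σ p log₂ p ≈ 2.6095 bits.
Huffman merges: 7/125+17/250→31/250; 103/1000+31/250→227/1000; 13/100+4/25→29/100; 183/1000+227/1000→41/100; 29/100+3/10→59/100; 41/100+59/100→1. L = 2641/1000 ≈ 2.6410.
L − H = 2.6410 − 2.6095 = 0.032 bits.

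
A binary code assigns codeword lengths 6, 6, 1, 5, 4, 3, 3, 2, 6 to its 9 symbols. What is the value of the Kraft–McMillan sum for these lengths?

1.140625

With common denominator 2^6 = 64: Σ 2^(−ℓᵢ) = 1/64 + 1/64 + 32/64 + 2/64 + 4/64 + 8/64 + 8/64 + 16/64 + 1/64 = 73/64 = 1.140625.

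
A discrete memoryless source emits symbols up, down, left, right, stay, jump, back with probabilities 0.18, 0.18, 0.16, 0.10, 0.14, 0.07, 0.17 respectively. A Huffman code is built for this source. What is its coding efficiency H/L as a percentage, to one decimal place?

Entropy H = −Σ p log₂ p ≈ 2.7461 bits.
Huffman merges: 7/100+1/10→17/100; 7/50+4/25→3/10; 17/100+17/100→17/50; 9/50+9/50→9/25; 3/10+17/50→16/25; 9/25+16/25→1. L = 281/100 ≈ 2.8100.
Efficiency = H/L = 2.7461/2.8100 = 97.7%.

97.7%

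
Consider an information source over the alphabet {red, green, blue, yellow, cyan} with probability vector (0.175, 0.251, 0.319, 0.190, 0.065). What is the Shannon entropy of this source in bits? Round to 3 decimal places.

H = −Σ pᵢ log₂ pᵢ.
−0.175·log₂(0.175) = 0.4401
−0.251·log₂(0.251) = 0.5006
−0.319·log₂(0.319) = 0.5258
−0.190·log₂(0.190) = 0.4552
−0.065·log₂(0.065) = 0.2563
Sum ≈ 2.1780 → 2.178 bits.

2.178 bits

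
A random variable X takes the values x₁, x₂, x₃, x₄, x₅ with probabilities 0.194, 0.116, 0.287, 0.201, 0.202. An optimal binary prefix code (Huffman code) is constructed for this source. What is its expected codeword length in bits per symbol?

Repeatedly combine the two least-probable nodes; the expected code length is the sum of the merged weights.
merge 29/250 + 97/500 → 31/100
merge 201/1000 + 101/500 → 403/1000
merge 287/1000 + 31/100 → 597/1000
merge 403/1000 + 597/1000 → 1
L = 31/100 + 403/1000 + 597/1000 + 1 = 231/100 = 2.31 bits/symbol.

2.31 bits/symbol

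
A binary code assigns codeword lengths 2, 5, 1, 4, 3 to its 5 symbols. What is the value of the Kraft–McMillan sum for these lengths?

With common denominator 2^5 = 32: Σ 2^(−ℓᵢ) = 8/32 + 1/32 + 16/32 + 2/32 + 4/32 = 31/32 = 0.96875.

0.96875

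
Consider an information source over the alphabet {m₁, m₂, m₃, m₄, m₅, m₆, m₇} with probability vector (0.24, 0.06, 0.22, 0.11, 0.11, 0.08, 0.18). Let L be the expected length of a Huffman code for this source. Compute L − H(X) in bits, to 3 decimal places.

Entropy H = −Σ p log₂ p ≈ 2.6556 bits.
Huffman merges: 3/50+2/25→7/50; 11/100+11/100→11/50; 7/50+9/50→8/25; 11/50+11/50→11/25; 6/25+8/25→14/25; 11/25+14/25→1. L = 67/25 ≈ 2.6800.
L − H = 2.6800 − 2.6556 = 0.024 bits.

0.024 bits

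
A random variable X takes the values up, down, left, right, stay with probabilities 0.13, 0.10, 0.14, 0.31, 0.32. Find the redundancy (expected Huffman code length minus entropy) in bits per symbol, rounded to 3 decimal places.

Entropy H = −Σ p log₂ p ≈ 2.1618 bits.
Huffman merges: 1/10+13/100→23/100; 7/50+23/100→37/100; 31/100+8/25→63/100; 37/100+63/100→1. L = 223/100 ≈ 2.2300.
L − H = 2.2300 − 2.1618 = 0.068 bits.

0.068 bits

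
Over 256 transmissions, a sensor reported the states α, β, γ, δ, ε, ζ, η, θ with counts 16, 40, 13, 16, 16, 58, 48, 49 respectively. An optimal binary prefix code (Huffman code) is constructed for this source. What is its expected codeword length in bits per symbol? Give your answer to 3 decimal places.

2.820 bits/symbol

Probabilities are the counts divided by 256.
Repeatedly combine the two least-probable nodes; the expected code length is the sum of the merged weights.
merge 13/256 + 1/16 → 29/256
merge 1/16 + 1/16 → 1/8
merge 29/256 + 1/8 → 61/256
merge 5/32 + 3/16 → 11/32
merge 49/256 + 29/128 → 107/256
merge 61/256 + 11/32 → 149/256
merge 107/256 + 149/256 → 1
L = 29/256 + 1/8 + 61/256 + 11/32 + 107/256 + 149/256 + 1 = 361/128 ≈ 2.820 bits/symbol.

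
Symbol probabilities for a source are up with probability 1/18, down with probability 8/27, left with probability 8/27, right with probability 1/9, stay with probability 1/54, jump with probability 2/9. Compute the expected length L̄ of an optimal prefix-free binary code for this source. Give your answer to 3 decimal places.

Repeatedly combine the two least-probable nodes; the expected code length is the sum of the merged weights.
merge 1/54 + 1/18 → 2/27
merge 2/27 + 1/9 → 5/27
merge 5/27 + 2/9 → 11/27
merge 8/27 + 8/27 → 16/27
merge 11/27 + 16/27 → 1
L = 2/27 + 5/27 + 11/27 + 16/27 + 1 = 61/27 ≈ 2.259 bits/symbol.

2.259 bits/symbol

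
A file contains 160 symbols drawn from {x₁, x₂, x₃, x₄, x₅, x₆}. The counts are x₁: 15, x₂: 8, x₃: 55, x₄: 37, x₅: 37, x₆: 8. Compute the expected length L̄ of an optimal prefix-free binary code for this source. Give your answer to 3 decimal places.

2.294 bits/symbol

Probabilities are the counts divided by 160.
Repeatedly combine the two least-probable nodes; the expected code length is the sum of the merged weights.
merge 1/20 + 1/20 → 1/10
merge 3/32 + 1/10 → 31/160
merge 31/160 + 37/160 → 17/40
merge 37/160 + 11/32 → 23/40
merge 17/40 + 23/40 → 1
L = 1/10 + 31/160 + 17/40 + 23/40 + 1 = 367/160 ≈ 2.294 bits/symbol.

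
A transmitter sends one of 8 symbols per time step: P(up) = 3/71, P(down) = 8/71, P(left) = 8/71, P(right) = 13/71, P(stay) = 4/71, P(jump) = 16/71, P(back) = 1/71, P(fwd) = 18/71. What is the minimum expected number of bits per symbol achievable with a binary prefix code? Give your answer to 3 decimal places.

2.690 bits/symbol

Repeatedly combine the two least-probable nodes; the expected code length is the sum of the merged weights.
merge 1/71 + 3/71 → 4/71
merge 4/71 + 4/71 → 8/71
merge 8/71 + 8/71 → 16/71
merge 8/71 + 13/71 → 21/71
merge 16/71 + 16/71 → 32/71
merge 18/71 + 21/71 → 39/71
merge 32/71 + 39/71 → 1
L = 4/71 + 8/71 + 16/71 + 21/71 + 32/71 + 39/71 + 1 = 191/71 ≈ 2.690 bits/symbol.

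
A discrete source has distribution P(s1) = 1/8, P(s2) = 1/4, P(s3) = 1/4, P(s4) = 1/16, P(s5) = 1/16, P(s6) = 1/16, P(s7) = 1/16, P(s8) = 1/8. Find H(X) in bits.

2.75 bits

Each probability is a power of 1/2, so log₂(1/p) is an integer.
H = Σ p·log₂(1/p) = 1/8·3 + 1/4·2 + 1/4·2 + 1/16·4 + 1/16·4 + 1/16·4 + 1/16·4 + 1/8·3 = 2.75 bits.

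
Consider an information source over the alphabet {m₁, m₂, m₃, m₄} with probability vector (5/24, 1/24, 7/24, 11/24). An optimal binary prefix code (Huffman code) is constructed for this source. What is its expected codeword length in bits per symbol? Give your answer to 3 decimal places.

1.792 bits/symbol

Repeatedly combine the two least-probable nodes; the expected code length is the sum of the merged weights.
merge 1/24 + 5/24 → 1/4
merge 1/4 + 7/24 → 13/24
merge 11/24 + 13/24 → 1
L = 1/4 + 13/24 + 1 = 43/24 ≈ 1.792 bits/symbol.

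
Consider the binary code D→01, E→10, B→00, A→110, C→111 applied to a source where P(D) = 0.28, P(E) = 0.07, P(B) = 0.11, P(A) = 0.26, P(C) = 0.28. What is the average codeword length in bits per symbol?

L̄ = Σ pᵢ·ℓᵢ = 0.28·2 + 0.07·2 + 0.11·2 + 0.26·3 + 0.28·3 = 2.54 bits/symbol.

2.54 bits/symbol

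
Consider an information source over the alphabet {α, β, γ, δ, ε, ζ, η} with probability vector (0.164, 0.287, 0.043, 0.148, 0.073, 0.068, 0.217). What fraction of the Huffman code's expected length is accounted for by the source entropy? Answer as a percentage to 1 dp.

Entropy H = −Σ p log₂ p ≈ 2.5654 bits.
Huffman merges: 43/1000+17/250→111/1000; 73/1000+111/1000→23/125; 37/250+41/250→39/125; 23/125+217/1000→401/1000; 287/1000+39/125→599/1000; 401/1000+599/1000→1. L = 2607/1000 ≈ 2.6070.
Efficiency = H/L = 2.5654/2.6070 = 98.4%.

98.4%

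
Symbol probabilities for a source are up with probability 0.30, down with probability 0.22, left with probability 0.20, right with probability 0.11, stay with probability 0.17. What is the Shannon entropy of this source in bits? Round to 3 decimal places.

2.251 bits

H = −Σ pᵢ log₂ pᵢ.
−0.30·log₂(0.30) = 0.5211
−0.22·log₂(0.22) = 0.4806
−0.20·log₂(0.20) = 0.4644
−0.11·log₂(0.11) = 0.3503
−0.17·log₂(0.17) = 0.4346
Sum ≈ 2.2509 → 2.251 bits.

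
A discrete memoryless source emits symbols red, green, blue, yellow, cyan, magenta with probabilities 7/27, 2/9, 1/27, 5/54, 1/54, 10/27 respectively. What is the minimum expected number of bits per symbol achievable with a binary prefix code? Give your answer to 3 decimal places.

2.204 bits/symbol

Repeatedly combine the two least-probable nodes; the expected code length is the sum of the merged weights.
merge 1/54 + 1/27 → 1/18
merge 1/18 + 5/54 → 4/27
merge 4/27 + 2/9 → 10/27
merge 7/27 + 10/27 → 17/27
merge 10/27 + 17/27 → 1
L = 1/18 + 4/27 + 10/27 + 17/27 + 1 = 119/54 ≈ 2.204 bits/symbol.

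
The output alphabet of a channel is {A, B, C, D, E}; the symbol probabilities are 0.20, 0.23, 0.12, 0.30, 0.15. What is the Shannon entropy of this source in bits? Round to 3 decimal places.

2.251 bits

H = −Σ pᵢ log₂ pᵢ.
−0.20·log₂(0.20) = 0.4644
−0.23·log₂(0.23) = 0.4877
−0.12·log₂(0.12) = 0.3671
−0.30·log₂(0.30) = 0.5211
−0.15·log₂(0.15) = 0.4105
Sum ≈ 2.2508 → 2.251 bits.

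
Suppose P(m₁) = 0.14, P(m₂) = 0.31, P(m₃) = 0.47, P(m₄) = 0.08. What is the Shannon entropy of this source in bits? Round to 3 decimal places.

1.724 bits

H = −Σ pᵢ log₂ pᵢ.
−0.14·log₂(0.14) = 0.3971
−0.31·log₂(0.31) = 0.5238
−0.47·log₂(0.47) = 0.5120
−0.08·log₂(0.08) = 0.2915
Sum ≈ 1.7244 → 1.724 bits.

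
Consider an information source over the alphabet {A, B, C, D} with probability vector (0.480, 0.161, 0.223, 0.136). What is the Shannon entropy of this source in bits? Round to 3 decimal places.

1.807 bits

H = −Σ pᵢ log₂ pᵢ.
−0.480·log₂(0.480) = 0.5083
−0.161·log₂(0.161) = 0.4242
−0.223·log₂(0.223) = 0.4828
−0.136·log₂(0.136) = 0.3915
Sum ≈ 1.8067 → 1.807 bits.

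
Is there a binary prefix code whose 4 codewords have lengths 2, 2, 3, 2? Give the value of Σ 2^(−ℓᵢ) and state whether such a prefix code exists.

With common denominator 2^3 = 8: Σ 2^(−ℓᵢ) = 2/8 + 2/8 + 1/8 + 2/8 = 7/8 = 0.875.
Kraft's inequality requires Σ ≤ 1; here Σ = 0.875 ≤ 1, so such a prefix code exists.

0.875; yes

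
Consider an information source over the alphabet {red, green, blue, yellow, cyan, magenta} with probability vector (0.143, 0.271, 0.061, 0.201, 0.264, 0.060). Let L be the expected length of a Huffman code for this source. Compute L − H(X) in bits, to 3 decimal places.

0.011 bits

Entropy H = −Σ p log₂ p ≈ 2.3739 bits.
Huffman merges: 3/50+61/1000→121/1000; 121/1000+143/1000→33/125; 201/1000+33/125→93/200; 33/125+271/1000→107/200; 93/200+107/200→1. L = 477/200 ≈ 2.3850.
L − H = 2.3850 − 2.3739 = 0.011 bits.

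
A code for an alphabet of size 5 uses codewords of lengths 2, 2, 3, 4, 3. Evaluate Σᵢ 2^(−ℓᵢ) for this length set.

With common denominator 2^4 = 16: Σ 2^(−ℓᵢ) = 4/16 + 4/16 + 2/16 + 1/16 + 2/16 = 13/16 = 0.8125.

0.8125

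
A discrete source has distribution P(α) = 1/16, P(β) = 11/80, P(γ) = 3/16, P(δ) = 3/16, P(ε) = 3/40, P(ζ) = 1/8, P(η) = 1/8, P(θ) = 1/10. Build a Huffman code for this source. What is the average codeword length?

2.95 bits/symbol

Repeatedly combine the two least-probable nodes; the expected code length is the sum of the merged weights.
merge 1/16 + 3/40 → 11/80
merge 1/10 + 1/8 → 9/40
merge 1/8 + 11/80 → 21/80
merge 11/80 + 3/16 → 13/40
merge 3/16 + 9/40 → 33/80
merge 21/80 + 13/40 → 47/80
merge 33/80 + 47/80 → 1
L = 11/80 + 9/40 + 21/80 + 13/40 + 33/80 + 47/80 + 1 = 59/20 = 2.95 bits/symbol.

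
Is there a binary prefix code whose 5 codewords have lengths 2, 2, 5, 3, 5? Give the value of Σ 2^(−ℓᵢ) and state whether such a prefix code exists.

With common denominator 2^5 = 32: Σ 2^(−ℓᵢ) = 8/32 + 8/32 + 1/32 + 4/32 + 1/32 = 22/32 = 0.6875.
Kraft's inequality requires Σ ≤ 1; here Σ = 0.6875 ≤ 1, so such a prefix code exists.

0.6875; yes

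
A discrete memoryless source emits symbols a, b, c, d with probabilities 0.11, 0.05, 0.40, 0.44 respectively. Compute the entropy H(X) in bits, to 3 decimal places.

1.616 bits

H = −Σ pᵢ log₂ pᵢ.
−0.11·log₂(0.11) = 0.3503
−0.05·log₂(0.05) = 0.2161
−0.40·log₂(0.40) = 0.5288
−0.44·log₂(0.44) = 0.5211
Sum ≈ 1.6163 → 1.616 bits.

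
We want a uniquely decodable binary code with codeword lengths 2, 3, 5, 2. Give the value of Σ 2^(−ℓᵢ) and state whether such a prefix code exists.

With common denominator 2^5 = 32: Σ 2^(−ℓᵢ) = 8/32 + 4/32 + 1/32 + 8/32 = 21/32 = 0.65625.
Kraft's inequality requires Σ ≤ 1; here Σ = 0.65625 ≤ 1, so such a prefix code exists.

0.65625; yes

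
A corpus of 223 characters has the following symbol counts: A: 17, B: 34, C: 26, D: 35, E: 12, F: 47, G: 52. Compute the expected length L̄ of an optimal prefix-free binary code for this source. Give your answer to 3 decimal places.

Probabilities are the counts divided by 223.
Repeatedly combine the two least-probable nodes; the expected code length is the sum of the merged weights.
merge 12/223 + 17/223 → 29/223
merge 26/223 + 29/223 → 55/223
merge 34/223 + 35/223 → 69/223
merge 47/223 + 52/223 → 99/223
merge 55/223 + 69/223 → 124/223
merge 99/223 + 124/223 → 1
L = 29/223 + 55/223 + 69/223 + 99/223 + 124/223 + 1 = 599/223 ≈ 2.686 bits/symbol.

2.686 bits/symbol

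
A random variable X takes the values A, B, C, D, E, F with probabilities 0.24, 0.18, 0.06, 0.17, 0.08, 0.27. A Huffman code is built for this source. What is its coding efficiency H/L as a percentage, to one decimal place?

98.7%

Entropy H = −Σ p log₂ p ≈ 2.4191 bits.
Huffman merges: 3/50+2/25→7/50; 7/50+17/100→31/100; 9/50+6/25→21/50; 27/100+31/100→29/50; 21/50+29/50→1. L = 49/20 ≈ 2.4500.
Efficiency = H/L = 2.4191/2.4500 = 98.7%.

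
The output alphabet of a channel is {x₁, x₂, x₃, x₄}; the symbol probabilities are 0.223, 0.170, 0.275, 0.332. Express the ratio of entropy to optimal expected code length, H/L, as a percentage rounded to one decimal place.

Entropy H = −Σ p log₂ p ≈ 1.9577 bits.
Huffman merges: 17/100+223/1000→393/1000; 11/40+83/250→607/1000; 393/1000+607/1000→1. L = 2 ≈ 2.0000.
Efficiency = H/L = 1.9577/2.0000 = 97.9%.

97.9%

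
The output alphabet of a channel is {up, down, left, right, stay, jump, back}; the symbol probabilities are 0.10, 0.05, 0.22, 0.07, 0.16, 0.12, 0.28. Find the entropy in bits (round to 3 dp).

2.602 bits

H = −Σ pᵢ log₂ pᵢ.
−0.10·log₂(0.10) = 0.3322
−0.05·log₂(0.05) = 0.2161
−0.22·log₂(0.22) = 0.4806
−0.07·log₂(0.07) = 0.2686
−0.16·log₂(0.16) = 0.4230
−0.12·log₂(0.12) = 0.3671
−0.28·log₂(0.28) = 0.5142
Sum ≈ 2.6017 → 2.602 bits.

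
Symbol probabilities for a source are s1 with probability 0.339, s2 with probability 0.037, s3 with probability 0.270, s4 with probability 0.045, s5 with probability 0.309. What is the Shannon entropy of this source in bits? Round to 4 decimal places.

H = −Σ pᵢ log₂ pᵢ.
−0.339·log₂(0.339) = 0.5291
−0.037·log₂(0.037) = 0.1760
−0.270·log₂(0.270) = 0.5100
−0.045·log₂(0.045) = 0.2013
−0.309·log₂(0.309) = 0.5235
Sum ≈ 1.9399 → 1.9399 bits.

1.9399 bits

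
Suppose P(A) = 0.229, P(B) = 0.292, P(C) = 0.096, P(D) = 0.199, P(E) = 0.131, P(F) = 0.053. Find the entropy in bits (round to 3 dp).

H = −Σ pᵢ log₂ pᵢ.
−0.229·log₂(0.229) = 0.4870
−0.292·log₂(0.292) = 0.5186
−0.096·log₂(0.096) = 0.3246
−0.199·log₂(0.199) = 0.4635
−0.131·log₂(0.131) = 0.3841
−0.053·log₂(0.053) = 0.2246
Sum ≈ 2.4024 → 2.402 bits.

2.402 bits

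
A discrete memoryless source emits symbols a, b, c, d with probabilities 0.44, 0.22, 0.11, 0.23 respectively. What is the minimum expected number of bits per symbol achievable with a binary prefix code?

Repeatedly combine the two least-probable nodes; the expected code length is the sum of the merged weights.
merge 11/100 + 11/50 → 33/100
merge 23/100 + 33/100 → 14/25
merge 11/25 + 14/25 → 1
L = 33/100 + 14/25 + 1 = 189/100 = 1.89 bits/symbol.

1.89 bits/symbol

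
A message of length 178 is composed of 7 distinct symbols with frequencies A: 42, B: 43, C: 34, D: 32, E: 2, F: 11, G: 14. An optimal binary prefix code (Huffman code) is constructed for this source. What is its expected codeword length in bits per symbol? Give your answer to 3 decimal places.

2.556 bits/symbol

Probabilities are the counts divided by 178.
Repeatedly combine the two least-probable nodes; the expected code length is the sum of the merged weights.
merge 1/89 + 11/178 → 13/178
merge 13/178 + 7/89 → 27/178
merge 27/178 + 16/89 → 59/178
merge 17/89 + 21/89 → 38/89
merge 43/178 + 59/178 → 51/89
merge 38/89 + 51/89 → 1
L = 13/178 + 27/178 + 59/178 + 38/89 + 51/89 + 1 = 455/178 ≈ 2.556 bits/symbol.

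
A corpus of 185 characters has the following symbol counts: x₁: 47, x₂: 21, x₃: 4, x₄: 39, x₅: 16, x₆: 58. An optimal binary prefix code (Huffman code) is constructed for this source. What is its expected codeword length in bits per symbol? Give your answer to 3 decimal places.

Probabilities are the counts divided by 185.
Repeatedly combine the two least-probable nodes; the expected code length is the sum of the merged weights.
merge 4/185 + 16/185 → 4/37
merge 4/37 + 21/185 → 41/185
merge 39/185 + 41/185 → 16/37
merge 47/185 + 58/185 → 21/37
merge 16/37 + 21/37 → 1
L = 4/37 + 41/185 + 16/37 + 21/37 + 1 = 431/185 ≈ 2.330 bits/symbol.

2.330 bits/symbol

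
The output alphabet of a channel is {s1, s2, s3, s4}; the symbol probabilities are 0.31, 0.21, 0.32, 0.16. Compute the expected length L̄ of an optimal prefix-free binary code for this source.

2 bits/symbol

Repeatedly combine the two least-probable nodes; the expected code length is the sum of the merged weights.
merge 4/25 + 21/100 → 37/100
merge 31/100 + 8/25 → 63/100
merge 37/100 + 63/100 → 1
L = 37/100 + 63/100 + 1 = 2 bits/symbol.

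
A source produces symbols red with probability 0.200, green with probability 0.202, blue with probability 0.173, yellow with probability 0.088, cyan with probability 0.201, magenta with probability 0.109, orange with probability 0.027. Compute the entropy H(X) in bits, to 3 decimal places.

2.631 bits

H = −Σ pᵢ log₂ pᵢ.
−0.200·log₂(0.200) = 0.4644
−0.202·log₂(0.202) = 0.4661
−0.173·log₂(0.173) = 0.4379
−0.088·log₂(0.088) = 0.3086
−0.201·log₂(0.201) = 0.4653
−0.109·log₂(0.109) = 0.3485
−0.027·log₂(0.027) = 0.1407
Sum ≈ 2.6315 → 2.631 bits.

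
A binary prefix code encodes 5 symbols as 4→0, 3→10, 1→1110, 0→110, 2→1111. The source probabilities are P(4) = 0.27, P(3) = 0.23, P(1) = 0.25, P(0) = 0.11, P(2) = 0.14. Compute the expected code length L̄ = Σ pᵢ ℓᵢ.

L̄ = Σ pᵢ·ℓᵢ = 0.27·1 + 0.23·2 + 0.25·4 + 0.11·3 + 0.14·4 = 2.62 bits/symbol.

2.62 bits/symbol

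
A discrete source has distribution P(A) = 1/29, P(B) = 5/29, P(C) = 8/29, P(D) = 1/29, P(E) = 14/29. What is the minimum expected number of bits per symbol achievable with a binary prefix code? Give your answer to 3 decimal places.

Repeatedly combine the two least-probable nodes; the expected code length is the sum of the merged weights.
merge 1/29 + 1/29 → 2/29
merge 2/29 + 5/29 → 7/29
merge 7/29 + 8/29 → 15/29
merge 14/29 + 15/29 → 1
L = 2/29 + 7/29 + 15/29 + 1 = 53/29 ≈ 1.828 bits/symbol.

1.828 bits/symbol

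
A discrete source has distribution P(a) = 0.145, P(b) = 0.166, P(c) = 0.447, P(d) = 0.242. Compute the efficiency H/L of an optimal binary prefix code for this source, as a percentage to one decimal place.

99.2%

Entropy H = −Σ p log₂ p ≈ 1.8486 bits.
Huffman merges: 29/200+83/500→311/1000; 121/500+311/1000→553/1000; 447/1000+553/1000→1. L = 233/125 ≈ 1.8640.
Efficiency = H/L = 1.8486/1.8640 = 99.2%.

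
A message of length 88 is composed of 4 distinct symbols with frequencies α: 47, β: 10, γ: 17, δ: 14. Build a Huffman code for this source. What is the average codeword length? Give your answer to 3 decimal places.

1.739 bits/symbol

Probabilities are the counts divided by 88.
Repeatedly combine the two least-probable nodes; the expected code length is the sum of the merged weights.
merge 5/44 + 7/44 → 3/11
merge 17/88 + 3/11 → 41/88
merge 41/88 + 47/88 → 1
L = 3/11 + 41/88 + 1 = 153/88 ≈ 1.739 bits/symbol.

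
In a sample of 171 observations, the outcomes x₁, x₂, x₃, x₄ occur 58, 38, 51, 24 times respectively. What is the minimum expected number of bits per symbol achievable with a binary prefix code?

Probabilities are the counts divided by 171.
Repeatedly combine the two least-probable nodes; the expected code length is the sum of the merged weights.
merge 8/57 + 2/9 → 62/171
merge 17/57 + 58/171 → 109/171
merge 62/171 + 109/171 → 1
L = 62/171 + 109/171 + 1 = 2 bits/symbol.

2 bits/symbol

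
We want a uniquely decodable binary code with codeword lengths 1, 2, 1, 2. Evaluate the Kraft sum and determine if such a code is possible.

1.5; no

With common denominator 2^2 = 4: Σ 2^(−ℓᵢ) = 2/4 + 1/4 + 2/4 + 1/4 = 6/4 = 1.5.
Kraft's inequality requires Σ ≤ 1; here Σ = 1.5 > 1, so no such prefix code exists.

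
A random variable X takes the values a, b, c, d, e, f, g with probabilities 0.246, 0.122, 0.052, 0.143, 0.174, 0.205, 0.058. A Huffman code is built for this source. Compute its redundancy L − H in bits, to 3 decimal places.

0.022 bits

Entropy H = −Σ p log₂ p ≈ 2.6370 bits.
Huffman merges: 13/250+29/500→11/100; 11/100+61/500→29/125; 143/1000+87/500→317/1000; 41/200+29/125→437/1000; 123/500+317/1000→563/1000; 437/1000+563/1000→1. L = 2659/1000 ≈ 2.6590.
L − H = 2.6590 − 2.6370 = 0.022 bits.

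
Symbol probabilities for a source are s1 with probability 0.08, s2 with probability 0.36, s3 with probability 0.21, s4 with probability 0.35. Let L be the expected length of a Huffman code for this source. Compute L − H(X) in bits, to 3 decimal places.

Entropy H = −Σ p log₂ p ≈ 1.8250 bits.
Huffman merges: 2/25+21/100→29/100; 29/100+7/20→16/25; 9/25+16/25→1. L = 193/100 ≈ 1.9300.
L − H = 1.9300 − 1.8250 = 0.105 bits.

0.105 bits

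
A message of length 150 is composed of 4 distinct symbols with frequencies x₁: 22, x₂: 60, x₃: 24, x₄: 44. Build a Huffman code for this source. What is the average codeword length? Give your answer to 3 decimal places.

1.907 bits/symbol

Probabilities are the counts divided by 150.
Repeatedly combine the two least-probable nodes; the expected code length is the sum of the merged weights.
merge 11/75 + 4/25 → 23/75
merge 22/75 + 23/75 → 3/5
merge 2/5 + 3/5 → 1
L = 23/75 + 3/5 + 1 = 143/75 ≈ 1.907 bits/symbol.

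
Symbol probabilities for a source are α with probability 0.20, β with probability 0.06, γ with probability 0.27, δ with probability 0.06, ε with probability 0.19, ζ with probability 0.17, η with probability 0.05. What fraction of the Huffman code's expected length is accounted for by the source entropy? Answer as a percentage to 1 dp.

Entropy H = −Σ p log₂ p ≈ 2.5674 bits.
Huffman merges: 1/20+3/50→11/100; 3/50+11/100→17/100; 17/100+17/100→17/50; 19/100+1/5→39/100; 27/100+17/50→61/100; 39/100+61/100→1. L = 131/50 ≈ 2.6200.
Efficiency = H/L = 2.5674/2.6200 = 98.0%.

98.0%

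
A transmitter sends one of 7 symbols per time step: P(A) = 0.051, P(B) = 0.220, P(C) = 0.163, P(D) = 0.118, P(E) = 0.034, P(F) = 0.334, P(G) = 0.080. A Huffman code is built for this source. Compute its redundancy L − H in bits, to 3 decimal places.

Entropy H = −Σ p log₂ p ≈ 2.4757 bits.
Huffman merges: 17/500+51/1000→17/200; 2/25+17/200→33/200; 59/500+163/1000→281/1000; 33/200+11/50→77/200; 281/1000+167/500→123/200; 77/200+123/200→1. L = 2531/1000 ≈ 2.5310.
L − H = 2.5310 − 2.4757 = 0.055 bits.

0.055 bits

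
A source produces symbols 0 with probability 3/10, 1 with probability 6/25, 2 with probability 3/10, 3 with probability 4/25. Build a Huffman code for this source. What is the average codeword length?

2 bits/symbol

Repeatedly combine the two least-probable nodes; the expected code length is the sum of the merged weights.
merge 4/25 + 6/25 → 2/5
merge 3/10 + 3/10 → 3/5
merge 2/5 + 3/5 → 1
L = 2/5 + 3/5 + 1 = 2 bits/symbol.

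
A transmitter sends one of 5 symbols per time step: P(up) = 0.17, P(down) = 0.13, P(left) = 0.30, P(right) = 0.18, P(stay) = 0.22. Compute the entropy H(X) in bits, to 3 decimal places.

2.264 bits

H = −Σ pᵢ log₂ pᵢ.
−0.17·log₂(0.17) = 0.4346
−0.13·log₂(0.13) = 0.3826
−0.30·log₂(0.30) = 0.5211
−0.18·log₂(0.18) = 0.4453
−0.22·log₂(0.22) = 0.4806
Sum ≈ 2.2642 → 2.264 bits.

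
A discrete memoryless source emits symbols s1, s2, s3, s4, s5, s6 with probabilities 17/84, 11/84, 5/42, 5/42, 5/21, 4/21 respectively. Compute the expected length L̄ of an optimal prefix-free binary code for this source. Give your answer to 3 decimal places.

Repeatedly combine the two least-probable nodes; the expected code length is the sum of the merged weights.
merge 5/42 + 5/42 → 5/21
merge 11/84 + 4/21 → 9/28
merge 17/84 + 5/21 → 37/84
merge 5/21 + 9/28 → 47/84
merge 37/84 + 47/84 → 1
L = 5/21 + 9/28 + 37/84 + 47/84 + 1 = 215/84 ≈ 2.560 bits/symbol.

2.560 bits/symbol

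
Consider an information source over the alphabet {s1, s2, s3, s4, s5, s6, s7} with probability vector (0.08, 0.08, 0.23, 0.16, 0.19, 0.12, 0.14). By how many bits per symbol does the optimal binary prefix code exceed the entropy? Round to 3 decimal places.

Entropy H = −Σ p log₂ p ≈ 2.7131 bits.
Huffman merges: 2/25+2/25→4/25; 3/25+7/50→13/50; 4/25+4/25→8/25; 19/100+23/100→21/50; 13/50+8/25→29/50; 21/50+29/50→1. L = 137/50 ≈ 2.7400.
L − H = 2.7400 − 2.7131 = 0.027 bits.

0.027 bits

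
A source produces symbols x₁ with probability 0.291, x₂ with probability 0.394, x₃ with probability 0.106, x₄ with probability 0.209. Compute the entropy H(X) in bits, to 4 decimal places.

H = −Σ pᵢ log₂ pᵢ.
−0.291·log₂(0.291) = 0.5182
−0.394·log₂(0.394) = 0.5294
−0.106·log₂(0.106) = 0.3432
−0.209·log₂(0.209) = 0.4720
Sum ≈ 1.8629 → 1.8629 bits.

1.8629 bits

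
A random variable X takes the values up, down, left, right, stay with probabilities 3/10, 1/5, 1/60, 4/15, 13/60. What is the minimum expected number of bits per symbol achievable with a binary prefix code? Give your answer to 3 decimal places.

Repeatedly combine the two least-probable nodes; the expected code length is the sum of the merged weights.
merge 1/60 + 1/5 → 13/60
merge 13/60 + 13/60 → 13/30
merge 4/15 + 3/10 → 17/30
merge 13/30 + 17/30 → 1
L = 13/60 + 13/30 + 17/30 + 1 = 133/60 ≈ 2.217 bits/symbol.

2.217 bits/symbol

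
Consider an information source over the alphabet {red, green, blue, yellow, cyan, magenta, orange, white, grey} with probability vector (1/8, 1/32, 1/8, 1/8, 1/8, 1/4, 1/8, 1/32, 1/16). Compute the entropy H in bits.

2.9375 bits

Each probability is a power of 1/2, so log₂(1/p) is an integer.
H = Σ p·log₂(1/p) = 1/8·3 + 1/32·5 + 1/8·3 + 1/8·3 + 1/8·3 + 1/4·2 + 1/8·3 + 1/32·5 + 1/16·4 = 2.9375 bits.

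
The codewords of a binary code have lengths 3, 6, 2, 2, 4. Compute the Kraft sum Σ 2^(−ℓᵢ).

0.703125

With common denominator 2^6 = 64: Σ 2^(−ℓᵢ) = 8/64 + 1/64 + 16/64 + 16/64 + 4/64 = 45/64 = 0.703125.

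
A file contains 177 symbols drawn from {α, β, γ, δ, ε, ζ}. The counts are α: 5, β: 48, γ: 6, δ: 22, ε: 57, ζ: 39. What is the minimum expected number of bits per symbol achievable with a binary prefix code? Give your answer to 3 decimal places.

2.249 bits/symbol

Probabilities are the counts divided by 177.
Repeatedly combine the two least-probable nodes; the expected code length is the sum of the merged weights.
merge 5/177 + 2/59 → 11/177
merge 11/177 + 22/177 → 11/59
merge 11/59 + 13/59 → 24/59
merge 16/59 + 19/59 → 35/59
merge 24/59 + 35/59 → 1
L = 11/177 + 11/59 + 24/59 + 35/59 + 1 = 398/177 ≈ 2.249 bits/symbol.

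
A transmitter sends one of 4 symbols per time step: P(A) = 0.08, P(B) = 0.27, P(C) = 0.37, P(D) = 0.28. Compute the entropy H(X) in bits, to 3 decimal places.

1.846 bits

H = −Σ pᵢ log₂ pᵢ.
−0.08·log₂(0.08) = 0.2915
−0.27·log₂(0.27) = 0.5100
−0.37·log₂(0.37) = 0.5307
−0.28·log₂(0.28) = 0.5142
Sum ≈ 1.8465 → 1.846 bits.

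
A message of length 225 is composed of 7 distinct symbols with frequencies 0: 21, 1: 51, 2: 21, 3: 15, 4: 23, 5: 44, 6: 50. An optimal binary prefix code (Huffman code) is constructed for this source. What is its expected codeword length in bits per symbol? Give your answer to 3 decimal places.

Probabilities are the counts divided by 225.
Repeatedly combine the two least-probable nodes; the expected code length is the sum of the merged weights.
merge 1/15 + 7/75 → 4/25
merge 7/75 + 23/225 → 44/225
merge 4/25 + 44/225 → 16/45
merge 44/225 + 2/9 → 94/225
merge 17/75 + 16/45 → 131/225
merge 94/225 + 131/225 → 1
L = 4/25 + 44/225 + 16/45 + 94/225 + 131/225 + 1 = 122/45 ≈ 2.711 bits/symbol.

2.711 bits/symbol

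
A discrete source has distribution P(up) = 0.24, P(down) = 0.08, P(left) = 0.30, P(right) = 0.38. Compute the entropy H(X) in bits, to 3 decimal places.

H = −Σ pᵢ log₂ pᵢ.
−0.24·log₂(0.24) = 0.4941
−0.08·log₂(0.08) = 0.2915
−0.30·log₂(0.30) = 0.5211
−0.38·log₂(0.38) = 0.5305
Sum ≈ 1.8372 → 1.837 bits.

1.837 bits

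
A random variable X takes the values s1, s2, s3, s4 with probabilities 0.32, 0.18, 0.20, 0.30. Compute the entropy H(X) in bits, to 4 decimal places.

H = −Σ pᵢ log₂ pᵢ.
−0.32·log₂(0.32) = 0.5260
−0.18·log₂(0.18) = 0.4453
−0.20·log₂(0.20) = 0.4644
−0.30·log₂(0.30) = 0.5211
Sum ≈ 1.9568 → 1.9568 bits.

1.9568 bits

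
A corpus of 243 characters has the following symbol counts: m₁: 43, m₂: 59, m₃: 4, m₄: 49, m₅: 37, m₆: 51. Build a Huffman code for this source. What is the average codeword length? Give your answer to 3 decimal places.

Probabilities are the counts divided by 243.
Repeatedly combine the two least-probable nodes; the expected code length is the sum of the merged weights.
merge 4/243 + 37/243 → 41/243
merge 41/243 + 43/243 → 28/81
merge 49/243 + 17/81 → 100/243
merge 59/243 + 28/81 → 143/243
merge 100/243 + 143/243 → 1
L = 41/243 + 28/81 + 100/243 + 143/243 + 1 = 611/243 ≈ 2.514 bits/symbol.

2.514 bits/symbol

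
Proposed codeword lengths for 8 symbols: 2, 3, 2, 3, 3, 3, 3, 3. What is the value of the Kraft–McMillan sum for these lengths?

With common denominator 2^3 = 8: Σ 2^(−ℓᵢ) = 2/8 + 1/8 + 2/8 + 1/8 + 1/8 + 1/8 + 1/8 + 1/8 = 10/8 = 1.25.

1.25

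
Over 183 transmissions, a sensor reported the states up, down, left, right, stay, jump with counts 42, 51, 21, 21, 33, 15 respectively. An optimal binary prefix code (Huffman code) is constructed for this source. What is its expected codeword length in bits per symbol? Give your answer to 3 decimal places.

Probabilities are the counts divided by 183.
Repeatedly combine the two least-probable nodes; the expected code length is the sum of the merged weights.
merge 5/61 + 7/61 → 12/61
merge 7/61 + 11/61 → 18/61
merge 12/61 + 14/61 → 26/61
merge 17/61 + 18/61 → 35/61
merge 26/61 + 35/61 → 1
L = 12/61 + 18/61 + 26/61 + 35/61 + 1 = 152/61 ≈ 2.492 bits/symbol.

2.492 bits/symbol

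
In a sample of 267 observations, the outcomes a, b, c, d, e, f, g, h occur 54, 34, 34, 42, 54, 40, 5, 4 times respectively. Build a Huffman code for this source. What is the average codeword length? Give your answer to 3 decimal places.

Probabilities are the counts divided by 267.
Repeatedly combine the two least-probable nodes; the expected code length is the sum of the merged weights.
merge 4/267 + 5/267 → 3/89
merge 3/89 + 34/267 → 43/267
merge 34/267 + 40/267 → 74/267
merge 14/89 + 43/267 → 85/267
merge 18/89 + 18/89 → 36/89
merge 74/267 + 85/267 → 53/89
merge 36/89 + 53/89 → 1
L = 3/89 + 43/267 + 74/267 + 85/267 + 36/89 + 53/89 + 1 = 745/267 ≈ 2.790 bits/symbol.

2.790 bits/symbol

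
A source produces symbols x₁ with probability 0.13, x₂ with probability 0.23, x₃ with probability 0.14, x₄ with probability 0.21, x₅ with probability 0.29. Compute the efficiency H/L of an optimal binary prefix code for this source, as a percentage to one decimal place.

99.5%

Entropy H = −Σ p log₂ p ≈ 2.2581 bits.
Huffman merges: 13/100+7/50→27/100; 21/100+23/100→11/25; 27/100+29/100→14/25; 11/25+14/25→1. L = 227/100 ≈ 2.2700.
Efficiency = H/L = 2.2581/2.2700 = 99.5%.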